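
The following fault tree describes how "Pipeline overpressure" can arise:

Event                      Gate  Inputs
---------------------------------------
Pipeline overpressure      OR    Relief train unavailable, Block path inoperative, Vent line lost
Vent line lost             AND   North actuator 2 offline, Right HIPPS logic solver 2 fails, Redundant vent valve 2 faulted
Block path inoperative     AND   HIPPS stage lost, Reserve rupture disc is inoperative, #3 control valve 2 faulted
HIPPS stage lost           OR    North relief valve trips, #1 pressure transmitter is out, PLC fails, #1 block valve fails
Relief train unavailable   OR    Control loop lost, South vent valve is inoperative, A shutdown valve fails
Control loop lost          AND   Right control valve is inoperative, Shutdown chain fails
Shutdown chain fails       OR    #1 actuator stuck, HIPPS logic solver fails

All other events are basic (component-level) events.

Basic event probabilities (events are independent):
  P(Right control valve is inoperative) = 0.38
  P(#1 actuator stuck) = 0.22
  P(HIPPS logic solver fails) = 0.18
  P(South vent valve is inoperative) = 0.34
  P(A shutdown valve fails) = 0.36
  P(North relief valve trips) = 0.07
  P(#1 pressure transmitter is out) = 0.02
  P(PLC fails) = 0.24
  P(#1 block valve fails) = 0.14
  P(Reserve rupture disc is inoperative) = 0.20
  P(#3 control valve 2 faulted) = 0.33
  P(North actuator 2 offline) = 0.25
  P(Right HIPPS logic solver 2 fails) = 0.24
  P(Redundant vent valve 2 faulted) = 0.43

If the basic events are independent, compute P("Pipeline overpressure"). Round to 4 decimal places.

0.6543

P(Shutdown chain fails) [OR] = 1 − (1−0.22) × (1−0.18) = 0.360400
P(Control loop lost) [AND] = 0.38 × 0.360400 = 0.136952
P(Relief train unavailable) [OR] = 1 − (1−0.136952) × (1−0.34) × (1−0.36) = 0.635449
P(HIPPS stage lost) [OR] = 1 − (1−0.07) × (1−0.02) × (1−0.24) × (1−0.14) = 0.404309
P(Block path inoperative) [AND] = 0.404309 × 0.20 × 0.33 = 0.026684
P(Vent line lost) [AND] = 0.25 × 0.24 × 0.43 = 0.025800
P(Pipeline overpressure) [OR] = 1 − (1−0.635449) × (1−0.026684) × (1−0.025800) = 0.654331
Rounded to 4 decimal places: P(Pipeline overpressure) ≈ 0.6543.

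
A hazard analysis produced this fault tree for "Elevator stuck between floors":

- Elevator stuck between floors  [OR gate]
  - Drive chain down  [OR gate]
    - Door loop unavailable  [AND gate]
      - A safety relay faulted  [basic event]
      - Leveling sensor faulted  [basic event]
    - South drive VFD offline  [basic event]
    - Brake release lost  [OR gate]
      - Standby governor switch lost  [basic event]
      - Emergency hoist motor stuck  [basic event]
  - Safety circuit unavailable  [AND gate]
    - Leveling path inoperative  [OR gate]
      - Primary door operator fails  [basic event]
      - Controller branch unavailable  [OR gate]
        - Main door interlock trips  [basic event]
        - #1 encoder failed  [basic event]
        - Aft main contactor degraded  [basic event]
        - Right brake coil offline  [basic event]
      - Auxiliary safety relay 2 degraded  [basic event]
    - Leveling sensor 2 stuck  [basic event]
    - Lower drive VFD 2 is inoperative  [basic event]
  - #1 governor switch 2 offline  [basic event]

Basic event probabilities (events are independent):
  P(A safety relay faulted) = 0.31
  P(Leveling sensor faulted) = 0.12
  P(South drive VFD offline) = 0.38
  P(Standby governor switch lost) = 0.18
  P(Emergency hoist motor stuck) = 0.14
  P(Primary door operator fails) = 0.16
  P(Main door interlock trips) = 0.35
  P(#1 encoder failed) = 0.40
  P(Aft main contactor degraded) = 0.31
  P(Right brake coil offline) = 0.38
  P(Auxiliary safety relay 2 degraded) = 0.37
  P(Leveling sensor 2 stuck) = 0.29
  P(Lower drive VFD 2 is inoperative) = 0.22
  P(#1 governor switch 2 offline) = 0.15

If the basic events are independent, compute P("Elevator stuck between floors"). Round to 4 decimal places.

0.6630

P(Door loop unavailable) [AND] = 0.31 × 0.12 = 0.037200
P(Brake release lost) [OR] = 1 − (1−0.18) × (1−0.14) = 0.294800
P(Drive chain down) [OR] = 1 − (1−0.037200) × (1−0.38) × (1−0.294800) = 0.579041
P(Controller branch unavailable) [OR] = 1 − (1−0.35) × (1−0.40) × (1−0.31) × (1−0.38) = 0.833158
P(Leveling path inoperative) [OR] = 1 − (1−0.16) × (1−0.833158) × (1−0.37) = 0.911707
P(Safety circuit unavailable) [AND] = 0.911707 × 0.29 × 0.22 = 0.058167
P(Elevator stuck between floors) [OR] = 1 − (1−0.579041) × (1−0.058167) × (1−0.15) = 0.662998
Rounded to 4 decimal places: P(Elevator stuck between floors) ≈ 0.6630.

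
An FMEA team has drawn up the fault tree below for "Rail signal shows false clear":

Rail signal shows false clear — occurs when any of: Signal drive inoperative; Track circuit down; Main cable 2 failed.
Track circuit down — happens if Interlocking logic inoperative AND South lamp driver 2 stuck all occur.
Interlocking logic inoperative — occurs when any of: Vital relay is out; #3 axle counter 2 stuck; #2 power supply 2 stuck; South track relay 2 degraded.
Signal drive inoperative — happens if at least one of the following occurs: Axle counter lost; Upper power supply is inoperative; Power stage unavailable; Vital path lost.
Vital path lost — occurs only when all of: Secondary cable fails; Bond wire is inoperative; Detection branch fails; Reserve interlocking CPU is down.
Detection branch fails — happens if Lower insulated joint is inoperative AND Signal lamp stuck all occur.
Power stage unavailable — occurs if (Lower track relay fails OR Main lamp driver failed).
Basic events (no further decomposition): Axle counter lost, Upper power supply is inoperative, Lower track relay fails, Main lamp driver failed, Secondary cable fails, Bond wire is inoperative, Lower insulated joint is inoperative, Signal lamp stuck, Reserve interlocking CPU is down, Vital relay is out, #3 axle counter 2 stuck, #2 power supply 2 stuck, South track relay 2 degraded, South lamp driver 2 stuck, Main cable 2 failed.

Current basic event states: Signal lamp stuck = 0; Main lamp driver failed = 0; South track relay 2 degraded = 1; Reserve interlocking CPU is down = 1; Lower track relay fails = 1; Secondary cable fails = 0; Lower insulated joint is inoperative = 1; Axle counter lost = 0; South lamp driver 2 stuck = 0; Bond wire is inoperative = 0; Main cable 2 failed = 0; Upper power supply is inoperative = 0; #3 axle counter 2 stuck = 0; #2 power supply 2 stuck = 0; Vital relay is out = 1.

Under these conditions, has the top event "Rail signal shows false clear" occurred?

Power stage unavailable [OR]: Lower track relay fails=occurs, Main lamp driver failed=not → at least one input occurs → occurs.
Detection branch fails [AND]: Lower insulated joint is inoperative=occurs, Signal lamp stuck=not → not all inputs occur → does not occur.
Vital path lost [AND]: Secondary cable fails=not, Bond wire is inoperative=not, Detection branch fails=not, Reserve interlocking CPU is down=occurs → not all inputs occur → does not occur.
Signal drive inoperative [OR]: Axle counter lost=not, Upper power supply is inoperative=not, Power stage unavailable=occurs, Vital path lost=not → at least one input occurs → occurs.
Interlocking logic inoperative [OR]: Vital relay is out=occurs, #3 axle counter 2 stuck=not, #2 power supply 2 stuck=not, South track relay 2 degraded=occurs → at least one input occurs → occurs.
Track circuit down [AND]: Interlocking logic inoperative=occurs, South lamp driver 2 stuck=not → not all inputs occur → does not occur.
Rail signal shows false clear [OR]: Signal drive inoperative=occurs, Track circuit down=not, Main cable 2 failed=not → at least one input occurs → occurs.

Yes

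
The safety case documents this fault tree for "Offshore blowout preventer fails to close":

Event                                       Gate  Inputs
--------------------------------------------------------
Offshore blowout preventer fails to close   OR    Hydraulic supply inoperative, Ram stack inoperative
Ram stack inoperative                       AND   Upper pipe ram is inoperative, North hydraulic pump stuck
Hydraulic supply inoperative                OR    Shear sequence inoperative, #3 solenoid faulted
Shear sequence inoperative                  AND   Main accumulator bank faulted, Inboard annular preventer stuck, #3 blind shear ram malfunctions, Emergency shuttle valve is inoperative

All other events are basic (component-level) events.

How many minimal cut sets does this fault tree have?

Shear sequence inoperative [AND]: one cut set from each child combined → 1 × 1 × 1 × 1 = 1 cut set(s).
Hydraulic supply inoperative [OR]: union of children's cut sets → 2 cut set(s).
Ram stack inoperative [AND]: one cut set from each child combined → 1 × 1 = 1 cut set(s).
Offshore blowout preventer fails to close [OR]: union of children's cut sets → 3 cut set(s).
Minimal cut sets: {#3 blind shear ram malfunctions, Emergency shuttle valve is inoperative, Inboard annular preventer stuck, Main accumulator bank faulted}; {#3 solenoid faulted}; {North hydraulic pump stuck, Upper pipe ram is inoperative}.

3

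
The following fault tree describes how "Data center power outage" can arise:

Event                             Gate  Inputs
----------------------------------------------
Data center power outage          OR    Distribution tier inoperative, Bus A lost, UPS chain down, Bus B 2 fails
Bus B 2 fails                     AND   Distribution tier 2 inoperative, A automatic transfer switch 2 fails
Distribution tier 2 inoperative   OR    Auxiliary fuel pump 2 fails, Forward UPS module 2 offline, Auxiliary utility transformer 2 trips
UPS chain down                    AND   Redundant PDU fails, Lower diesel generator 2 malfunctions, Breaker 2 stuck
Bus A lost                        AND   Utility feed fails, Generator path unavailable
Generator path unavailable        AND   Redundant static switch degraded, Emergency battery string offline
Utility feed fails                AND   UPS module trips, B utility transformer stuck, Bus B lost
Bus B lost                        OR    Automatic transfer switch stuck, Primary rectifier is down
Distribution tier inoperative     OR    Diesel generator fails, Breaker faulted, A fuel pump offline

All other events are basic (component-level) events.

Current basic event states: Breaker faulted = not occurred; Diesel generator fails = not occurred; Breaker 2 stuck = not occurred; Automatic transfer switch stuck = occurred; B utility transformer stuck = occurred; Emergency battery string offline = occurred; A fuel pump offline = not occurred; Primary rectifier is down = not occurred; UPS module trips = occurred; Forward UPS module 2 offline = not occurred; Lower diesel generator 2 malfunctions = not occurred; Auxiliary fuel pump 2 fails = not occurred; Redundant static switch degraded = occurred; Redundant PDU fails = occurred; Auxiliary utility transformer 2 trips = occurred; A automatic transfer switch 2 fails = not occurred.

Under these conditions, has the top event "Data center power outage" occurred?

Yes

Distribution tier inoperative [OR]: Diesel generator fails=not, Breaker faulted=not, A fuel pump offline=not → no input occurs → does not occur.
Bus B lost [OR]: Automatic transfer switch stuck=occurs, Primary rectifier is down=not → at least one input occurs → occurs.
Utility feed fails [AND]: UPS module trips=occurs, B utility transformer stuck=occurs, Bus B lost=occurs → all inputs occur → occurs.
Generator path unavailable [AND]: Redundant static switch degraded=occurs, Emergency battery string offline=occurs → all inputs occur → occurs.
Bus A lost [AND]: Utility feed fails=occurs, Generator path unavailable=occurs → all inputs occur → occurs.
UPS chain down [AND]: Redundant PDU fails=occurs, Lower diesel generator 2 malfunctions=not, Breaker 2 stuck=not → not all inputs occur → does not occur.
Distribution tier 2 inoperative [OR]: Auxiliary fuel pump 2 fails=not, Forward UPS module 2 offline=not, Auxiliary utility transformer 2 trips=occurs → at least one input occurs → occurs.
Bus B 2 fails [AND]: Distribution tier 2 inoperative=occurs, A automatic transfer switch 2 fails=not → not all inputs occur → does not occur.
Data center power outage [OR]: Distribution tier inoperative=not, Bus A lost=occurs, UPS chain down=not, Bus B 2 fails=not → at least one input occurs → occurs.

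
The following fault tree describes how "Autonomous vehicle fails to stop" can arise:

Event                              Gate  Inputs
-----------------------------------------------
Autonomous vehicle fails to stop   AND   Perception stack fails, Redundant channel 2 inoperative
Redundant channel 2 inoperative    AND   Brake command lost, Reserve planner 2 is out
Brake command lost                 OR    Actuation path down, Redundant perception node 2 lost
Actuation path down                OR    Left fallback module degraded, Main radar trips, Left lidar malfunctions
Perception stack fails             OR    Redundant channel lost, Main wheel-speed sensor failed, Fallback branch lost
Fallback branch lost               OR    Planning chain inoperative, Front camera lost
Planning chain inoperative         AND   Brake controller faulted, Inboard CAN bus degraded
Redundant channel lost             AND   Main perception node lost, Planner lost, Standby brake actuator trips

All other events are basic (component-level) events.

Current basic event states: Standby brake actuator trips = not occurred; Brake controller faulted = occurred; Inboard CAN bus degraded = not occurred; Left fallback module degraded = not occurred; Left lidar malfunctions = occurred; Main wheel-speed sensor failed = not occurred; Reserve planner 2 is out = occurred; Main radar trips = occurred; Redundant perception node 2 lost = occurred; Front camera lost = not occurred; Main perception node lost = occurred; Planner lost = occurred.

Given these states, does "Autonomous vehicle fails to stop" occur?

Redundant channel lost [AND]: Main perception node lost=occurs, Planner lost=occurs, Standby brake actuator trips=not → not all inputs occur → does not occur.
Planning chain inoperative [AND]: Brake controller faulted=occurs, Inboard CAN bus degraded=not → not all inputs occur → does not occur.
Fallback branch lost [OR]: Planning chain inoperative=not, Front camera lost=not → no input occurs → does not occur.
Perception stack fails [OR]: Redundant channel lost=not, Main wheel-speed sensor failed=not, Fallback branch lost=not → no input occurs → does not occur.
Actuation path down [OR]: Left fallback module degraded=not, Main radar trips=occurs, Left lidar malfunctions=occurs → at least one input occurs → occurs.
Brake command lost [OR]: Actuation path down=occurs, Redundant perception node 2 lost=occurs → at least one input occurs → occurs.
Redundant channel 2 inoperative [AND]: Brake command lost=occurs, Reserve planner 2 is out=occurs → all inputs occur → occurs.
Autonomous vehicle fails to stop [AND]: Perception stack fails=not, Redundant channel 2 inoperative=occurs → not all inputs occur → does not occur.

No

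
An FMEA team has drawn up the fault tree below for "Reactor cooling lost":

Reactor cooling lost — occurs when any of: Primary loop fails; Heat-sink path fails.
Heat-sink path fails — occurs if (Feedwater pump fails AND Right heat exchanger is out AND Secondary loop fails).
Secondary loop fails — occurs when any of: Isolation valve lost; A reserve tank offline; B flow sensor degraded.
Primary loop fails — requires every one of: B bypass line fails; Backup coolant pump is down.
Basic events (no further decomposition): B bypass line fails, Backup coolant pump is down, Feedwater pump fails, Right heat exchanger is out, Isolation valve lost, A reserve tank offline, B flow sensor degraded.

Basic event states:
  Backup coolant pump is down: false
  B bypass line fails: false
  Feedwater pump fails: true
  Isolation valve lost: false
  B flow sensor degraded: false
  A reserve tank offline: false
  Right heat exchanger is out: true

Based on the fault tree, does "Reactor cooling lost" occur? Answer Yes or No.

Primary loop fails [AND]: B bypass line fails=not, Backup coolant pump is down=not → not all inputs occur → does not occur.
Secondary loop fails [OR]: Isolation valve lost=not, A reserve tank offline=not, B flow sensor degraded=not → no input occurs → does not occur.
Heat-sink path fails [AND]: Feedwater pump fails=occurs, Right heat exchanger is out=occurs, Secondary loop fails=not → not all inputs occur → does not occur.
Reactor cooling lost [OR]: Primary loop fails=not, Heat-sink path fails=not → no input occurs → does not occur.

No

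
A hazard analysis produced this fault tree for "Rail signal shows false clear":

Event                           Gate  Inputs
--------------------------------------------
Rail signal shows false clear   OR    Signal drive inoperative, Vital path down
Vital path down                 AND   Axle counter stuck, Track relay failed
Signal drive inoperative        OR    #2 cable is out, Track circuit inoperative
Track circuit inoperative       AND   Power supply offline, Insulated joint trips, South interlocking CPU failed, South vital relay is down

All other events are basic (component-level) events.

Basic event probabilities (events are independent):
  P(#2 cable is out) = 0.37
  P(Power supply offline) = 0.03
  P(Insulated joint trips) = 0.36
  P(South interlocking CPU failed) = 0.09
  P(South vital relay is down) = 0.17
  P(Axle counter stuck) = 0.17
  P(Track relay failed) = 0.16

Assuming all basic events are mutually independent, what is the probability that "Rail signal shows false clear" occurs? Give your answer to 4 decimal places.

0.3872

P(Track circuit inoperative) [AND] = 0.03 × 0.36 × 0.09 × 0.17 = 0.000165
P(Signal drive inoperative) [OR] = 1 − (1−0.37) × (1−0.000165) = 0.370104
P(Vital path down) [AND] = 0.17 × 0.16 = 0.027200
P(Rail signal shows false clear) [OR] = 1 − (1−0.370104) × (1−0.027200) = 0.387237
Rounded to 4 decimal places: P(Rail signal shows false clear) ≈ 0.3872.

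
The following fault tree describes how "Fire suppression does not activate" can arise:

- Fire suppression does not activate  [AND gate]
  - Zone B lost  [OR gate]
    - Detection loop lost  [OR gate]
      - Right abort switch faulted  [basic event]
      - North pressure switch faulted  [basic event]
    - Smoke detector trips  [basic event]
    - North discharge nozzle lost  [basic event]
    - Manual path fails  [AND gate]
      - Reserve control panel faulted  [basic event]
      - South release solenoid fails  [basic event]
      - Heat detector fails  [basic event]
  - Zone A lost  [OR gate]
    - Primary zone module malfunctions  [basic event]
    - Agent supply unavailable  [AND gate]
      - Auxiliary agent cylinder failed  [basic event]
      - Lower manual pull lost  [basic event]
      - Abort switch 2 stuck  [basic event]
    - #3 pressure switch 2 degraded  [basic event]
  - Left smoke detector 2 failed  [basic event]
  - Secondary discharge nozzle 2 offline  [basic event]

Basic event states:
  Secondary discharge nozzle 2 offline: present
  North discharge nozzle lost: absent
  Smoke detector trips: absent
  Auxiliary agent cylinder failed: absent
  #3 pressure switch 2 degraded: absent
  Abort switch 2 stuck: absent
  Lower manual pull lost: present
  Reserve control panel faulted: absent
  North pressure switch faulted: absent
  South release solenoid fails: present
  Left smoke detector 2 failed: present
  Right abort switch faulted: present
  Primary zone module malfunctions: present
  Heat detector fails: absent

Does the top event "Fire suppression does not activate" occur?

Detection loop lost [OR]: Right abort switch faulted=occurs, North pressure switch faulted=not → at least one input occurs → occurs.
Manual path fails [AND]: Reserve control panel faulted=not, South release solenoid fails=occurs, Heat detector fails=not → not all inputs occur → does not occur.
Zone B lost [OR]: Detection loop lost=occurs, Smoke detector trips=not, North discharge nozzle lost=not, Manual path fails=not → at least one input occurs → occurs.
Agent supply unavailable [AND]: Auxiliary agent cylinder failed=not, Lower manual pull lost=occurs, Abort switch 2 stuck=not → not all inputs occur → does not occur.
Zone A lost [OR]: Primary zone module malfunctions=occurs, Agent supply unavailable=not, #3 pressure switch 2 degraded=not → at least one input occurs → occurs.
Fire suppression does not activate [AND]: Zone B lost=occurs, Zone A lost=occurs, Left smoke detector 2 failed=occurs, Secondary discharge nozzle 2 offline=occurs → all inputs occur → occurs.

Yes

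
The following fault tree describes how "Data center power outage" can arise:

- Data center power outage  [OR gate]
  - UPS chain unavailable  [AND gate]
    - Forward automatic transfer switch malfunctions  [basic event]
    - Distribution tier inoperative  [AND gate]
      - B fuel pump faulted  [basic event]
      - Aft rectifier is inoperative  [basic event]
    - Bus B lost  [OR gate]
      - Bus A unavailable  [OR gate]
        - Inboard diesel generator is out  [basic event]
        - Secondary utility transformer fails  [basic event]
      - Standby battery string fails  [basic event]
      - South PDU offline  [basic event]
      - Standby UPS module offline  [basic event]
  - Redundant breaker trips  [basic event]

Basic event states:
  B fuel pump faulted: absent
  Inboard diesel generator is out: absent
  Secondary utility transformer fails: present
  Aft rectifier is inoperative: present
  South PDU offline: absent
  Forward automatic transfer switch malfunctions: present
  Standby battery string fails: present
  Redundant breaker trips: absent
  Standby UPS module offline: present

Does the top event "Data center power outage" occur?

Distribution tier inoperative [AND]: B fuel pump faulted=not, Aft rectifier is inoperative=occurs → not all inputs occur → does not occur.
Bus A unavailable [OR]: Inboard diesel generator is out=not, Secondary utility transformer fails=occurs → at least one input occurs → occurs.
Bus B lost [OR]: Bus A unavailable=occurs, Standby battery string fails=occurs, South PDU offline=not, Standby UPS module offline=occurs → at least one input occurs → occurs.
UPS chain unavailable [AND]: Forward automatic transfer switch malfunctions=occurs, Distribution tier inoperative=not, Bus B lost=occurs → not all inputs occur → does not occur.
Data center power outage [OR]: UPS chain unavailable=not, Redundant breaker trips=not → no input occurs → does not occur.

No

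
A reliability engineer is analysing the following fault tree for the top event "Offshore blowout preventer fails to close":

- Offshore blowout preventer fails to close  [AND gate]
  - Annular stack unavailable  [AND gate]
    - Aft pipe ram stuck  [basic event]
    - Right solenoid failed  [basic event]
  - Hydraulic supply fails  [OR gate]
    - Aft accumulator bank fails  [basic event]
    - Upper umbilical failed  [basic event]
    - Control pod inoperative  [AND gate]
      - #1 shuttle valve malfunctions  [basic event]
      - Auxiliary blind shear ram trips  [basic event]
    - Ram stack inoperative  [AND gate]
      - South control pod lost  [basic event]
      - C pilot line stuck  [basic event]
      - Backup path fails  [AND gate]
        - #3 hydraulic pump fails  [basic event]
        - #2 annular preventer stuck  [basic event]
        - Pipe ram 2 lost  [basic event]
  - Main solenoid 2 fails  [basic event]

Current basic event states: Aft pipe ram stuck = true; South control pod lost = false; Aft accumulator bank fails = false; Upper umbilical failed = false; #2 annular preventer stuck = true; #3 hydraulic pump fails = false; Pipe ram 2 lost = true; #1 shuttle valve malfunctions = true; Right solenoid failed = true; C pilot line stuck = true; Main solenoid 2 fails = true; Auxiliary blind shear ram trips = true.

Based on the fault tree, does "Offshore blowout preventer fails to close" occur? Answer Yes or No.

Yes

Annular stack unavailable [AND]: Aft pipe ram stuck=occurs, Right solenoid failed=occurs → all inputs occur → occurs.
Control pod inoperative [AND]: #1 shuttle valve malfunctions=occurs, Auxiliary blind shear ram trips=occurs → all inputs occur → occurs.
Backup path fails [AND]: #3 hydraulic pump fails=not, #2 annular preventer stuck=occurs, Pipe ram 2 lost=occurs → not all inputs occur → does not occur.
Ram stack inoperative [AND]: South control pod lost=not, C pilot line stuck=occurs, Backup path fails=not → not all inputs occur → does not occur.
Hydraulic supply fails [OR]: Aft accumulator bank fails=not, Upper umbilical failed=not, Control pod inoperative=occurs, Ram stack inoperative=not → at least one input occurs → occurs.
Offshore blowout preventer fails to close [AND]: Annular stack unavailable=occurs, Hydraulic supply fails=occurs, Main solenoid 2 fails=occurs → all inputs occur → occurs.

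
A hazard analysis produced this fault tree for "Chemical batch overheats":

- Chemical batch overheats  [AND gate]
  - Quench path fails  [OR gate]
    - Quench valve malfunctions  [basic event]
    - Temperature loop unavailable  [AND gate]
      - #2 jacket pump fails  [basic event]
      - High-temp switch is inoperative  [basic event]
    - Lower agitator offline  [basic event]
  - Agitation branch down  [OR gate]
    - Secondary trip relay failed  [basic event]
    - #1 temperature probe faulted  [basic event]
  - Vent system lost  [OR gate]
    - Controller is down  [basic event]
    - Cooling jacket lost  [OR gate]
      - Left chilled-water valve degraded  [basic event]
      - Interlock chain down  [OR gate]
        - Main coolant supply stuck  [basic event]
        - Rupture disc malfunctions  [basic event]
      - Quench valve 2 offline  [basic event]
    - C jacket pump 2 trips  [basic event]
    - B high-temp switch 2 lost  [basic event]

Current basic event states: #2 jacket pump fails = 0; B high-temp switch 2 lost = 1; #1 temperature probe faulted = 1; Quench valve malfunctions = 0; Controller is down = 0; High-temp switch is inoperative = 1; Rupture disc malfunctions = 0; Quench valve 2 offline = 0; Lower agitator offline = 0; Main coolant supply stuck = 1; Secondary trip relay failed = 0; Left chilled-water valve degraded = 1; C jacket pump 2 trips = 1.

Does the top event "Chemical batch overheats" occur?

Temperature loop unavailable [AND]: #2 jacket pump fails=not, High-temp switch is inoperative=occurs → not all inputs occur → does not occur.
Quench path fails [OR]: Quench valve malfunctions=not, Temperature loop unavailable=not, Lower agitator offline=not → no input occurs → does not occur.
Agitation branch down [OR]: Secondary trip relay failed=not, #1 temperature probe faulted=occurs → at least one input occurs → occurs.
Interlock chain down [OR]: Main coolant supply stuck=occurs, Rupture disc malfunctions=not → at least one input occurs → occurs.
Cooling jacket lost [OR]: Left chilled-water valve degraded=occurs, Interlock chain down=occurs, Quench valve 2 offline=not → at least one input occurs → occurs.
Vent system lost [OR]: Controller is down=not, Cooling jacket lost=occurs, C jacket pump 2 trips=occurs, B high-temp switch 2 lost=occurs → at least one input occurs → occurs.
Chemical batch overheats [AND]: Quench path fails=not, Agitation branch down=occurs, Vent system lost=occurs → not all inputs occur → does not occur.

No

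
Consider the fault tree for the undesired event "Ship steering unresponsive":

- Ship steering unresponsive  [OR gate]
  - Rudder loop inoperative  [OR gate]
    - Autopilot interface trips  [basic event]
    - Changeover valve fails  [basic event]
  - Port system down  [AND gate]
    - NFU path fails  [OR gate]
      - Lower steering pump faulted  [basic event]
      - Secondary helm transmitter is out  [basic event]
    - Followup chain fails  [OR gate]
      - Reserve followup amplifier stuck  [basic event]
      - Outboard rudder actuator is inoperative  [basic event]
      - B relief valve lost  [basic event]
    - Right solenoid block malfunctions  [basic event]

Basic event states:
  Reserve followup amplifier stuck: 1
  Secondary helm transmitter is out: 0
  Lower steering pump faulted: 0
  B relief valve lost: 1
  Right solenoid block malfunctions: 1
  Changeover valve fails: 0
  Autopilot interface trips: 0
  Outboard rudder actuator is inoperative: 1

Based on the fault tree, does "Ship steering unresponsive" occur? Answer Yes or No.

Rudder loop inoperative [OR]: Autopilot interface trips=not, Changeover valve fails=not → no input occurs → does not occur.
NFU path fails [OR]: Lower steering pump faulted=not, Secondary helm transmitter is out=not → no input occurs → does not occur.
Followup chain fails [OR]: Reserve followup amplifier stuck=occurs, Outboard rudder actuator is inoperative=occurs, B relief valve lost=occurs → at least one input occurs → occurs.
Port system down [AND]: NFU path fails=not, Followup chain fails=occurs, Right solenoid block malfunctions=occurs → not all inputs occur → does not occur.
Ship steering unresponsive [OR]: Rudder loop inoperative=not, Port system down=not → no input occurs → does not occur.

No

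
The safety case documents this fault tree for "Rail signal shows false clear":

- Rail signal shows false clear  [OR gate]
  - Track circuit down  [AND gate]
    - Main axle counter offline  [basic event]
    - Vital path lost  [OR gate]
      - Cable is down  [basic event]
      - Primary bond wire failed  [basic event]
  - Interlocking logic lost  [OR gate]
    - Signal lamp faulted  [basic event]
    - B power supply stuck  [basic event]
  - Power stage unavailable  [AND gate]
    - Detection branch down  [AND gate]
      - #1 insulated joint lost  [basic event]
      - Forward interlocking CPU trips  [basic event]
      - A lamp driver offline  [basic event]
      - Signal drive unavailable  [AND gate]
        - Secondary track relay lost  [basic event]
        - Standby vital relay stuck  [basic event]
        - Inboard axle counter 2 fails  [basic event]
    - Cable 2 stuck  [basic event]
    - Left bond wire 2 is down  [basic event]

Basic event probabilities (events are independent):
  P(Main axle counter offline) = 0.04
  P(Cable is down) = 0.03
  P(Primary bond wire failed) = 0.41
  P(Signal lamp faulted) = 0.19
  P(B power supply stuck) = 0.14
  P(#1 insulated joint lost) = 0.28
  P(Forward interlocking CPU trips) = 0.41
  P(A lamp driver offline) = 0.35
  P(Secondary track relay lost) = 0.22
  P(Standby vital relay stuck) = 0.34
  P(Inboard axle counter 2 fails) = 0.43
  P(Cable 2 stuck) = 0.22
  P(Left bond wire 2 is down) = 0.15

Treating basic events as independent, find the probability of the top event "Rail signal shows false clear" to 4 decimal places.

0.3153

P(Vital path lost) [OR] = 1 − (1−0.03) × (1−0.41) = 0.427700
P(Track circuit down) [AND] = 0.04 × 0.427700 = 0.017108
P(Interlocking logic lost) [OR] = 1 − (1−0.19) × (1−0.14) = 0.303400
P(Signal drive unavailable) [AND] = 0.22 × 0.34 × 0.43 = 0.032164
P(Detection branch down) [AND] = 0.28 × 0.41 × 0.35 × 0.032164 = 0.001292
P(Power stage unavailable) [AND] = 0.001292 × 0.22 × 0.15 = 0.000043
P(Rail signal shows false clear) [OR] = 1 − (1−0.017108) × (1−0.303400) × (1−0.000043) = 0.315347
Rounded to 4 decimal places: P(Rail signal shows false clear) ≈ 0.3153.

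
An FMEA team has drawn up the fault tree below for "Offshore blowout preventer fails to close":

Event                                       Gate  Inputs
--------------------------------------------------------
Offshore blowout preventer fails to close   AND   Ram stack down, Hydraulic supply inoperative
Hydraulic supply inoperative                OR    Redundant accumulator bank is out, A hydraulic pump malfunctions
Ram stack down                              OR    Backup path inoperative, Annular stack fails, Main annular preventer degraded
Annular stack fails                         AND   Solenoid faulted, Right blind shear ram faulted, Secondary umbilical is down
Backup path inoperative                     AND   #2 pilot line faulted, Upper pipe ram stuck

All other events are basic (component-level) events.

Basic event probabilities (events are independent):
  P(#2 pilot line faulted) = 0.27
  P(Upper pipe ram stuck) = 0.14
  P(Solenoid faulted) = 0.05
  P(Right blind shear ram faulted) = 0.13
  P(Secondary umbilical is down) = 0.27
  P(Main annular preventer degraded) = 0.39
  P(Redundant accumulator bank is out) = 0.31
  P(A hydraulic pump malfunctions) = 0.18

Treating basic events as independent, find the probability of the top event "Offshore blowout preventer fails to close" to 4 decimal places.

0.1798

P(Backup path inoperative) [AND] = 0.27 × 0.14 = 0.037800
P(Annular stack fails) [AND] = 0.05 × 0.13 × 0.27 = 0.001755
P(Ram stack down) [OR] = 1 − (1−0.037800) × (1−0.001755) × (1−0.39) = 0.414088
P(Hydraulic supply inoperative) [OR] = 1 − (1−0.31) × (1−0.18) = 0.434200
P(Offshore blowout preventer fails to close) [AND] = 0.414088 × 0.434200 = 0.179797
Rounded to 4 decimal places: P(Offshore blowout preventer fails to close) ≈ 0.1798.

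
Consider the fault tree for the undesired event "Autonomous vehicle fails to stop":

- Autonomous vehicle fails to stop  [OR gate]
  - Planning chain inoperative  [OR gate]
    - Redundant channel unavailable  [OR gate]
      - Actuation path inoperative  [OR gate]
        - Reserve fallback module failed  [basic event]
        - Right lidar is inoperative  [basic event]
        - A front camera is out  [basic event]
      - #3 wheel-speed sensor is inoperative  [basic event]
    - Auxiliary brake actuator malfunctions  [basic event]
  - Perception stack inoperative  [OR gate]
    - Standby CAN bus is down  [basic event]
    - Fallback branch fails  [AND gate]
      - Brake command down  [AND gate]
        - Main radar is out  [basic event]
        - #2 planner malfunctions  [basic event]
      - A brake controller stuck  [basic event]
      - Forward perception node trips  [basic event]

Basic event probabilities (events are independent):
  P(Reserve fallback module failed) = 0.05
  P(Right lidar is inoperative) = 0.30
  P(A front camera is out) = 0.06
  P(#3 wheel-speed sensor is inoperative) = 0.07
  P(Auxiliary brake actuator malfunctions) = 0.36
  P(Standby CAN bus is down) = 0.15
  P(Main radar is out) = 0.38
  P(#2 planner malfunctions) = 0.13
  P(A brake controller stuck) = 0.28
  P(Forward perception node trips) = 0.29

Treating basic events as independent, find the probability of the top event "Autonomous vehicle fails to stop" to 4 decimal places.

P(Actuation path inoperative) [OR] = 1 − (1−0.05) × (1−0.30) × (1−0.06) = 0.374900
P(Redundant channel unavailable) [OR] = 1 − (1−0.374900) × (1−0.07) = 0.418657
P(Planning chain inoperative) [OR] = 1 − (1−0.418657) × (1−0.36) = 0.627940
P(Brake command down) [AND] = 0.38 × 0.13 = 0.049400
P(Fallback branch fails) [AND] = 0.049400 × 0.28 × 0.29 = 0.004011
P(Perception stack inoperative) [OR] = 1 − (1−0.15) × (1−0.004011) = 0.153409
P(Autonomous vehicle fails to stop) [OR] = 1 − (1−0.627940) × (1−0.153409) = 0.685017
Rounded to 4 decimal places: P(Autonomous vehicle fails to stop) ≈ 0.6850.

0.6850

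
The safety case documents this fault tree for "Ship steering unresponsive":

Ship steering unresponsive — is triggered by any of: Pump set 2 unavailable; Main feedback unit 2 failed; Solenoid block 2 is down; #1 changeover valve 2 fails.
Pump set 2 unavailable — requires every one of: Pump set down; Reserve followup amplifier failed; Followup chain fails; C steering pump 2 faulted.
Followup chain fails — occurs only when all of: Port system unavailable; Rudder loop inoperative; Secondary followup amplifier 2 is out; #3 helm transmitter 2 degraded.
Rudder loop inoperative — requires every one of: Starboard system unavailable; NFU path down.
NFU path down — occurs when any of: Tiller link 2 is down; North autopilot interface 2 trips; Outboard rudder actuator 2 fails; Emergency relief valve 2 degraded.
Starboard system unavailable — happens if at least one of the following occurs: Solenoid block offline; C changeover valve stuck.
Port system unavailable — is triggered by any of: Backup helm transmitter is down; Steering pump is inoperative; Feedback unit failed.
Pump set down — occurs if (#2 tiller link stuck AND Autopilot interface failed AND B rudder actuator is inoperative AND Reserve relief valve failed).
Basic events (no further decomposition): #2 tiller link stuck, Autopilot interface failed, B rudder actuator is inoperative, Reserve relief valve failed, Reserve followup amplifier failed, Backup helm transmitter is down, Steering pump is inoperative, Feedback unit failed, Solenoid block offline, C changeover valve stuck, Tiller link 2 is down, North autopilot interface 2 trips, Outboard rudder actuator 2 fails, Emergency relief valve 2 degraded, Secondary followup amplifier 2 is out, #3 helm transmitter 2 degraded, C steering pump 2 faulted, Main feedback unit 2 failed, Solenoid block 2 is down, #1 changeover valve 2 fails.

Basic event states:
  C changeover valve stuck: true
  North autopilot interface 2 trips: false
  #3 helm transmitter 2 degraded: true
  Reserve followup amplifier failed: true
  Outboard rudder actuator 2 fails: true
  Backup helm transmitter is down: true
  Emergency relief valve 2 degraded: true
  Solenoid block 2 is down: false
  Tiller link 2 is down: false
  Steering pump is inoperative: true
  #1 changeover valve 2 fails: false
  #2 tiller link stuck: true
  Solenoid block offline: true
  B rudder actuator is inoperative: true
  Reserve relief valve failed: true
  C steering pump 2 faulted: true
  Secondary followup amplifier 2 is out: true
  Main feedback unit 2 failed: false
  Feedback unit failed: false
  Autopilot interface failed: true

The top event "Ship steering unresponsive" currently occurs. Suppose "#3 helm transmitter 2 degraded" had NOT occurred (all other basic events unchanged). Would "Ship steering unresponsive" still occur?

Counterfactual: set "#3 helm transmitter 2 degraded" to not occurred.
Pump set down [AND]: #2 tiller link stuck=occurs, Autopilot interface failed=occurs, B rudder actuator is inoperative=occurs, Reserve relief valve failed=occurs → all inputs occur → occurs.
Port system unavailable [OR]: Backup helm transmitter is down=occurs, Steering pump is inoperative=occurs, Feedback unit failed=not → at least one input occurs → occurs.
Starboard system unavailable [OR]: Solenoid block offline=occurs, C changeover valve stuck=occurs → at least one input occurs → occurs.
NFU path down [OR]: Tiller link 2 is down=not, North autopilot interface 2 trips=not, Outboard rudder actuator 2 fails=occurs, Emergency relief valve 2 degraded=occurs → at least one input occurs → occurs.
Rudder loop inoperative [AND]: Starboard system unavailable=occurs, NFU path down=occurs → all inputs occur → occurs.
Followup chain fails [AND]: Port system unavailable=occurs, Rudder loop inoperative=occurs, Secondary followup amplifier 2 is out=occurs, #3 helm transmitter 2 degraded=not → not all inputs occur → does not occur.
Pump set 2 unavailable [AND]: Pump set down=occurs, Reserve followup amplifier failed=occurs, Followup chain fails=not, C steering pump 2 faulted=occurs → not all inputs occur → does not occur.
Ship steering unresponsive [OR]: Pump set 2 unavailable=not, Main feedback unit 2 failed=not, Solenoid block 2 is down=not, #1 changeover valve 2 fails=not → no input occurs → does not occur.

No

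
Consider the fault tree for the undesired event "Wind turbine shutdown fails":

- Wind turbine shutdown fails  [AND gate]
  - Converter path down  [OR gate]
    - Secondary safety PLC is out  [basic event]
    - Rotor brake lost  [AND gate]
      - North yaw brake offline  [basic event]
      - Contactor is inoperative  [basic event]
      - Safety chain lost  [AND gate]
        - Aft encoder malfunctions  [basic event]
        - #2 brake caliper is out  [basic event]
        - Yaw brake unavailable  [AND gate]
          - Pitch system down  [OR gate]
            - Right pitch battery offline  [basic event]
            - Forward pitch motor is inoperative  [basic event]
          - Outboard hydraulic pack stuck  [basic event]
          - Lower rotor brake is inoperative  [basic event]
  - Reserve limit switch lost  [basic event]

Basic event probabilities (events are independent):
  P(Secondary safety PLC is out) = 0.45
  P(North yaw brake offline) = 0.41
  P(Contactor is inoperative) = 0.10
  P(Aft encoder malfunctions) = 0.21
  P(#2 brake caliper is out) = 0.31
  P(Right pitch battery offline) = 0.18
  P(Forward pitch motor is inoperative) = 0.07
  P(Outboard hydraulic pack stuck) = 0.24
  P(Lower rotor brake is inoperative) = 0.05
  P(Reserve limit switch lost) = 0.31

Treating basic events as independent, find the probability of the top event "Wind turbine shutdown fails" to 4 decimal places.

P(Pitch system down) [OR] = 1 − (1−0.18) × (1−0.07) = 0.237400
P(Yaw brake unavailable) [AND] = 0.237400 × 0.24 × 0.05 = 0.002849
P(Safety chain lost) [AND] = 0.21 × 0.31 × 0.002849 = 0.000185
P(Rotor brake lost) [AND] = 0.41 × 0.10 × 0.000185 = 0.000008
P(Converter path down) [OR] = 1 − (1−0.45) × (1−0.000008) = 0.450004
P(Wind turbine shutdown fails) [AND] = 0.450004 × 0.31 = 0.139501
Rounded to 4 decimal places: P(Wind turbine shutdown fails) ≈ 0.1395.

0.1395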